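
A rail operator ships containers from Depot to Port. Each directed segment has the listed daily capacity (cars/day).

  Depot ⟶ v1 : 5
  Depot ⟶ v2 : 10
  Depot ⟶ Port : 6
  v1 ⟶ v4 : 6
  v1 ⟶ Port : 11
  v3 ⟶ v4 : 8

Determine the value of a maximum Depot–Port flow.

11

Augment Depot→Port: bottleneck 6, flow now 6.
Augment Depot→v1→Port: bottleneck 5, flow now 11.
No augmenting path remains; maximum flow = 11.
In the residual graph, reachable from Depot: {Depot, v2}.
Min-cut edges: Depot→v1 (5), Depot→Port (6); capacity 5 + 6 = 11.
This cut is saturated, so no flow can exceed 11.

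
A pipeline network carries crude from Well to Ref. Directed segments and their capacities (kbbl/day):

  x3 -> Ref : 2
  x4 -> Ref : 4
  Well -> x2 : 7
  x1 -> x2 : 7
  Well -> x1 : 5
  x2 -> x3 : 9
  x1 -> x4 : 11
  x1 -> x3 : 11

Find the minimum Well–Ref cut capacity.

6

Augment Well→x1→x3→Ref: bottleneck 2, flow now 2.
Augment Well→x1→x4→Ref: bottleneck 3, flow now 5.
Augment Well→x2→x3→x1→x4→Ref: bottleneck 1, flow now 6. (uses reverse residual edge)
No augmenting path remains; maximum flow = 6.
By max-flow min-cut, the minimum cut capacity equals the max flow.
In the residual graph, reachable from Well: {Well, x1, x2, x3, x4}.
Min-cut edges: x3→Ref (2), x4→Ref (4); capacity 2 + 4 = 6.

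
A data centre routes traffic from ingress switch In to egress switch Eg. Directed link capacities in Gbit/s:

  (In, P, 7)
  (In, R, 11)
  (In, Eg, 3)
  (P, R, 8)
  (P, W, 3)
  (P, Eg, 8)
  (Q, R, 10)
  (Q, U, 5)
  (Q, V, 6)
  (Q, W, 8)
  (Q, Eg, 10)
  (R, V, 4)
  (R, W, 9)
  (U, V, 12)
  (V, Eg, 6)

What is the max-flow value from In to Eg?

14

Augment In→Eg: bottleneck 3, flow now 3.
Augment In→P→Eg: bottleneck 7, flow now 10.
Augment In→R→V→Eg: bottleneck 4, flow now 14.
No augmenting path remains; maximum flow = 14.
In the residual graph, reachable from In: {In, R, W}.
Min-cut edges: In→P (7), In→Eg (3), R→V (4); capacity 7 + 3 + 4 = 14.
This cut is saturated, so no flow can exceed 14.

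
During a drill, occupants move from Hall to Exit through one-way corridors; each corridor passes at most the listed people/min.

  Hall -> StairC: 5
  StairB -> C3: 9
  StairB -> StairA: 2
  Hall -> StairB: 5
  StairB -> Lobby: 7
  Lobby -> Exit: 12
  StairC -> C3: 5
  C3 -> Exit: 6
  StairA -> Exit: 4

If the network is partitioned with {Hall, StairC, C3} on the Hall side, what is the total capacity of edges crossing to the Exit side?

11

Edges leaving {Hall, StairC, C3}: Hall→StairB (5), C3→Exit (6).
Cut capacity = 5 + 6 = 11.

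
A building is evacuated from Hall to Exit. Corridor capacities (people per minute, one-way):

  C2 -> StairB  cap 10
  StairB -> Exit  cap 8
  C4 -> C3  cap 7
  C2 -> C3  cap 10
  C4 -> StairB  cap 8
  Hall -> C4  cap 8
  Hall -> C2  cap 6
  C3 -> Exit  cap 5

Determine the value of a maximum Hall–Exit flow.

13

Augment Hall→C4→C3→Exit: bottleneck 5, flow now 5.
Augment Hall→C4→StairB→Exit: bottleneck 3, flow now 8.
Augment Hall→C2→StairB→Exit: bottleneck 5, flow now 13.
No augmenting path remains; maximum flow = 13.
In the residual graph, reachable from Hall: {Hall, C4, C2, C3, StairB}.
Min-cut edges: C3→Exit (5), StairB→Exit (8); capacity 5 + 8 = 13.
This cut is saturated, so no flow can exceed 13.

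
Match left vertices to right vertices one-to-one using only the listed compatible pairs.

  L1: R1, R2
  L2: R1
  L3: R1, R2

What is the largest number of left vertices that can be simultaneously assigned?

2

Unit-capacity flow: source→left, listed edges, right→sink; max matching = max flow.
Augmenting path L1→R1 (+1); matched 1.
Augmenting path L3→R2 (+1); matched 2.
No augmenting path remains; maximum matching = 2.
König certificate: {R1, R2} is a vertex cover of size 2 (every listed pair touches it), so no matching can be larger.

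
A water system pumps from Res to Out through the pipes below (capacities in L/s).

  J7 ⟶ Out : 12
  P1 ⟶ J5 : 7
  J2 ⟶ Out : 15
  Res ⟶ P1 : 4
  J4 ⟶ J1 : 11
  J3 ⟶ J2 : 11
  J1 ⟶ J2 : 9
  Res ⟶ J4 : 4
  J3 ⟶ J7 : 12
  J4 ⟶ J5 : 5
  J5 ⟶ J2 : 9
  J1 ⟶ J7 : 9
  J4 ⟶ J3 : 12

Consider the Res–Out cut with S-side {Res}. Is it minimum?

Given cut capacity: 4 + 4 = 8.
Augment Res→J4→J3→J7→Out: bottleneck 4, flow now 4.
Augment Res→P1→J5→J2→Out: bottleneck 4, flow now 8.
No augmenting path remains; maximum flow = 8.
Cut capacity 8 equals the max flow, so it is a minimum cut.

Yes — it is a minimum cut (capacity 8).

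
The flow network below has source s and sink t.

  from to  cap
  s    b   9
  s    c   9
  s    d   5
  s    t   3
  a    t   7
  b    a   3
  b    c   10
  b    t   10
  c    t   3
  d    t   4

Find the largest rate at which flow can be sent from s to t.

Augment s→t: bottleneck 3, flow now 3.
Augment s→b→t: bottleneck 9, flow now 12.
Augment s→c→t: bottleneck 3, flow now 15.
Augment s→d→t: bottleneck 4, flow now 19.
No augmenting path remains; maximum flow = 19.
In the residual graph, reachable from s: {s, c, d}.
Min-cut edges: s→b (9), s→t (3), c→t (3), d→t (4); capacity 9 + 3 + 3 + 4 = 19.
This cut is saturated, so no flow can exceed 19.

19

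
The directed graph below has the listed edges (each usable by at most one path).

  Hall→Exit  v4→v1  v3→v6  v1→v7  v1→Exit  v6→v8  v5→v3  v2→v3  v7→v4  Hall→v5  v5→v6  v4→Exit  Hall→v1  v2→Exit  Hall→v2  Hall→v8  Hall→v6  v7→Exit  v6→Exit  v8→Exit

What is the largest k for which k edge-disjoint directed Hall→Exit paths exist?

Assign every edge capacity 1; by Menger, the answer equals the max flow.
Path Hall→Exit (+1); total 1.
Path Hall→v1→Exit (+1); total 2.
Path Hall→v2→Exit (+1); total 3.
Path Hall→v6→Exit (+1); total 4.
Path Hall→v8→Exit (+1); total 5.
No residual Hall→Exit path; max flow = 5.
Certifying cut of size 5: {Hall→Exit, Hall→v1, Hall→v2, v6→Exit, v8→Exit}.

5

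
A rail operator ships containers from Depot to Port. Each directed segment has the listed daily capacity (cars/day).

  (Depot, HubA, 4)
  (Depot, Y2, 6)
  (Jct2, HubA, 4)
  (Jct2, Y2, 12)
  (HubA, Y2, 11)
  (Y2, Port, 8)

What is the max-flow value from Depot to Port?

8

Augment Depot→Y2→Port: bottleneck 6, flow now 6.
Augment Depot→HubA→Y2→Port: bottleneck 2, flow now 8.
No augmenting path remains; maximum flow = 8.
In the residual graph, reachable from Depot: {Depot, HubA, Y2}.
Min-cut edges: Y2→Port (8); capacity 8 = 8.
This cut is saturated, so no flow can exceed 8.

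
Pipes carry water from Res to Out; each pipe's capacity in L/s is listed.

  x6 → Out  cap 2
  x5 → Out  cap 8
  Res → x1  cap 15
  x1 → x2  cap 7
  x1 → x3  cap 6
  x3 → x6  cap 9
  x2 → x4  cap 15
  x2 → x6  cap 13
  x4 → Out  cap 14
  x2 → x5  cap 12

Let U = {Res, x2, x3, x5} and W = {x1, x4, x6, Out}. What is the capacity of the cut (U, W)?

60

Edges leaving {Res, x2, x3, x5}: Res→x1 (15), x2→x4 (15), x2→x6 (13), x3→x6 (9), x5→Out (8).
Cut capacity = 15 + 15 + 13 + 9 + 8 = 60.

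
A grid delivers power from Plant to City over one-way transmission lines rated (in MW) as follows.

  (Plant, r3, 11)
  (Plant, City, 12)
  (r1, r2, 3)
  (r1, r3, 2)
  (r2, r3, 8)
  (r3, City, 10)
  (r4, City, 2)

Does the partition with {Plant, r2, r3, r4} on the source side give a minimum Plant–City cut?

Given cut capacity: 12 + 10 + 2 = 24.
Augment Plant→City: bottleneck 12, flow now 12.
Augment Plant→r3→City: bottleneck 10, flow now 22.
No augmenting path remains; maximum flow = 22.
In the residual graph, reachable from Plant: {Plant, r3}.
Min-cut edges: Plant→City (12), r3→City (10); capacity 12 + 10 = 22.
Cut capacity 24 exceeds the max flow 22, so it is not minimum.

No — its capacity is 24, but the minimum cut has capacity 22.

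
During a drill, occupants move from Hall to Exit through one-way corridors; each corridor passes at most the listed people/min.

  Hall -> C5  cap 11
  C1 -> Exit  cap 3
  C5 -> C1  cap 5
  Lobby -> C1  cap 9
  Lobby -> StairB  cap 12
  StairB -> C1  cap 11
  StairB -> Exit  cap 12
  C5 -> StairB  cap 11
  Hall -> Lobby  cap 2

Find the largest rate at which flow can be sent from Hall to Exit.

13

Augment Hall→Lobby→C1→Exit: bottleneck 2, flow now 2.
Augment Hall→C5→C1→Exit: bottleneck 1, flow now 3.
Augment Hall→C5→StairB→Exit: bottleneck 10, flow now 13.
No augmenting path remains; maximum flow = 13.
In the residual graph, reachable from Hall: {Hall}.
Min-cut edges: Hall→Lobby (2), Hall→C5 (11); capacity 2 + 11 = 13.
This cut is saturated, so no flow can exceed 13.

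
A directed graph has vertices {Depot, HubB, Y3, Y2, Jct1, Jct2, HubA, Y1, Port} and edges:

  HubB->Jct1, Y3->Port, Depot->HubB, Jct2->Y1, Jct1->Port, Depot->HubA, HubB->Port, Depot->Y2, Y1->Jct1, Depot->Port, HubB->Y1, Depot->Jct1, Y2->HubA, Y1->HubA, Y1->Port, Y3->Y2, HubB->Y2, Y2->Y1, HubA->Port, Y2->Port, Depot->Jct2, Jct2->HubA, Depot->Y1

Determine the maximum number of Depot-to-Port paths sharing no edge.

Assign every edge capacity 1; by Menger, the answer equals the max flow.
Path Depot→Port (+1); total 1.
Path Depot→HubB→Port (+1); total 2.
Path Depot→Y2→Port (+1); total 3.
Path Depot→Jct1→Port (+1); total 4.
Path Depot→HubA→Port (+1); total 5.
Path Depot→Y1→Port (+1); total 6.
No residual Depot→Port path; max flow = 6.
Certifying cut of size 6: {Depot→HubB, Depot→Port, Depot→Y2, HubA→Port, Jct1→Port, Y1→Port}.

6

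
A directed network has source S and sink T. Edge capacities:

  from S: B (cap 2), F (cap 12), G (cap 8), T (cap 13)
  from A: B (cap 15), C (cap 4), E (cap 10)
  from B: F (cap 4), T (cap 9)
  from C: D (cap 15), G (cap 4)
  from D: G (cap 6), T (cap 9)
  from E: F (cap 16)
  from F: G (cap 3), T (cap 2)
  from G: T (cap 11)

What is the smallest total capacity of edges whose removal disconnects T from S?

Augment S→T: bottleneck 13, flow now 13.
Augment S→B→T: bottleneck 2, flow now 15.
Augment S→F→T: bottleneck 2, flow now 17.
Augment S→G→T: bottleneck 8, flow now 25.
Augment S→F→G→T: bottleneck 3, flow now 28.
No augmenting path remains; maximum flow = 28.
By max-flow min-cut, the minimum cut capacity equals the max flow.
In the residual graph, reachable from S: {S, F}.
Min-cut edges: S→B (2), S→G (8), S→T (13), F→G (3), F→T (2); capacity 2 + 8 + 13 + 3 + 2 = 28.

28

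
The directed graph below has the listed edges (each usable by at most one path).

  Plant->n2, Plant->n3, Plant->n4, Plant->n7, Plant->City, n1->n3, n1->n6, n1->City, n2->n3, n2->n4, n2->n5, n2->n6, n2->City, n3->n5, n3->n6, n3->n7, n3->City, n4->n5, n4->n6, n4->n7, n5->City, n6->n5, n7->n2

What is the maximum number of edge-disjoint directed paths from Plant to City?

4

Assign every edge capacity 1; by Menger, the answer equals the max flow.
Path Plant→City (+1); total 1.
Path Plant→n2→City (+1); total 2.
Path Plant→n3→City (+1); total 3.
Path Plant→n4→n5→City (+1); total 4.
No residual Plant→City path; max flow = 4.
Certifying cut of size 4: {Plant→City, n2→City, n3→City, n5→City}.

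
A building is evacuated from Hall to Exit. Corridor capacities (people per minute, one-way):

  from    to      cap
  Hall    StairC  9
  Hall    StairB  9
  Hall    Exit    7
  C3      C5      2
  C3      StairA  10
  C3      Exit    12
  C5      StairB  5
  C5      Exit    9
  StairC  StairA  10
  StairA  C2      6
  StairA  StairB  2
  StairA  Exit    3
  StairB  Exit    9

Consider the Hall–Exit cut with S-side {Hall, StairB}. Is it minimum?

No — its capacity is 25, but the minimum cut has capacity 19.

Given cut capacity: 9 + 7 + 9 = 25.
Augment Hall→Exit: bottleneck 7, flow now 7.
Augment Hall→StairB→Exit: bottleneck 9, flow now 16.
Augment Hall→StairC→StairA→Exit: bottleneck 3, flow now 19.
No augmenting path remains; maximum flow = 19.
In the residual graph, reachable from Hall: {Hall, StairC, StairA, C2, StairB}.
Min-cut edges: Hall→Exit (7), StairA→Exit (3), StairB→Exit (9); capacity 7 + 3 + 9 = 19.
Cut capacity 25 exceeds the max flow 19, so it is not minimum.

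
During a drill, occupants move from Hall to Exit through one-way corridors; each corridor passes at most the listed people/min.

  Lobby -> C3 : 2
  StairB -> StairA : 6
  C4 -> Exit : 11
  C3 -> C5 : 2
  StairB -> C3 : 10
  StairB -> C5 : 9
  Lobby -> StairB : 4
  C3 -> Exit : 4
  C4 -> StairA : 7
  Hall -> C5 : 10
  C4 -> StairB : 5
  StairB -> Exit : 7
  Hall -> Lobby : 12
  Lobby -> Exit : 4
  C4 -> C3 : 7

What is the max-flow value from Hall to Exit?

Augment Hall→Lobby→Exit: bottleneck 4, flow now 4.
Augment Hall→Lobby→StairB→Exit: bottleneck 4, flow now 8.
Augment Hall→Lobby→C3→Exit: bottleneck 2, flow now 10.
No augmenting path remains; maximum flow = 10.
In the residual graph, reachable from Hall: {Hall, Lobby, C5}.
Min-cut edges: Lobby→StairB (4), Lobby→C3 (2), Lobby→Exit (4); capacity 4 + 2 + 4 = 10.
This cut is saturated, so no flow can exceed 10.

10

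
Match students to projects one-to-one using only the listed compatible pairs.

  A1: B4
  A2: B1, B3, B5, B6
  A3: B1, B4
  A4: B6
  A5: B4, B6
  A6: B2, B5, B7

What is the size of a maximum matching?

5

Unit-capacity flow: source→left, listed edges, right→sink; max matching = max flow.
Augmenting path A1→B4 (+1); matched 1.
Augmenting path A2→B1 (+1); matched 2.
Augmenting path A4→B6 (+1); matched 3.
Augmenting path A6→B2 (+1); matched 4.
Augmenting path A3→B1→A2→B3 (+1); matched 5.
No augmenting path remains; maximum matching = 5.
König certificate: {A2, A3, A6, B4, B6} is a vertex cover of size 5 (every listed pair touches it), so no matching can be larger.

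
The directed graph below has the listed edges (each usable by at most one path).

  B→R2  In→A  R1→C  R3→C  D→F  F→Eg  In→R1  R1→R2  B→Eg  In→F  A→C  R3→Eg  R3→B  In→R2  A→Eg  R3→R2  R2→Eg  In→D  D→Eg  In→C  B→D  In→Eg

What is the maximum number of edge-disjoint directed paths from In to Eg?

Assign every edge capacity 1; by Menger, the answer equals the max flow.
Path In→Eg (+1); total 1.
Path In→D→Eg (+1); total 2.
Path In→F→Eg (+1); total 3.
Path In→A→Eg (+1); total 4.
Path In→R2→Eg (+1); total 5.
No residual In→Eg path; max flow = 5.
Certifying cut of size 5: {In→A, In→D, In→Eg, In→F, R2→Eg}.

5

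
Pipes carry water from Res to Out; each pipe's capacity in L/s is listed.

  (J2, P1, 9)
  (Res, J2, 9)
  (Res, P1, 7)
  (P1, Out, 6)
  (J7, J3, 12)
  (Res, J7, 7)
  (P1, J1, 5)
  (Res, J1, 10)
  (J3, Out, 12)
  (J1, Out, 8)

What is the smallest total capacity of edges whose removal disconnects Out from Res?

Augment Res→P1→Out: bottleneck 6, flow now 6.
Augment Res→J1→Out: bottleneck 8, flow now 14.
Augment Res→J7→J3→Out: bottleneck 7, flow now 21.
No augmenting path remains; maximum flow = 21.
By max-flow min-cut, the minimum cut capacity equals the max flow.
In the residual graph, reachable from Res: {Res, J2, P1, J1}.
Min-cut edges: Res→J7 (7), P1→Out (6), J1→Out (8); capacity 7 + 6 + 8 = 21.

21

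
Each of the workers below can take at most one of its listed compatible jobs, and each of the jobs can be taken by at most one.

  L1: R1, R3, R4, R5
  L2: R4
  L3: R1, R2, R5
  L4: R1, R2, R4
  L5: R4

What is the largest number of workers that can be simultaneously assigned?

4

Unit-capacity flow: source→left, listed edges, right→sink; max matching = max flow.
Augmenting path L1→R1 (+1); matched 1.
Augmenting path L2→R4 (+1); matched 2.
Augmenting path L3→R2 (+1); matched 3.
Augmenting path L4→R1→L1→R3 (+1); matched 4.
No augmenting path remains; maximum matching = 4.
König certificate: {L1, L3, L4, R4} is a vertex cover of size 4 (every listed pair touches it), so no matching can be larger.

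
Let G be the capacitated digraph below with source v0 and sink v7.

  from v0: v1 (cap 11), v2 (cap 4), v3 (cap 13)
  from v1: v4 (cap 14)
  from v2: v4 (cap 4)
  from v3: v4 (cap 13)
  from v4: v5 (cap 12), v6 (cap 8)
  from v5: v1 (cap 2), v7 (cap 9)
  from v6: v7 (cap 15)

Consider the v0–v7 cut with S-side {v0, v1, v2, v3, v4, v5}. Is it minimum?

Yes — it is a minimum cut (capacity 17).

Given cut capacity: 8 + 9 = 17.
Augment v0→v1→v4→v5→v7: bottleneck 9, flow now 9.
Augment v0→v1→v4→v6→v7: bottleneck 2, flow now 11.
Augment v0→v2→v4→v6→v7: bottleneck 4, flow now 15.
Augment v0→v3→v4→v6→v7: bottleneck 2, flow now 17.
No augmenting path remains; maximum flow = 17.
Cut capacity 17 equals the max flow, so it is a minimum cut.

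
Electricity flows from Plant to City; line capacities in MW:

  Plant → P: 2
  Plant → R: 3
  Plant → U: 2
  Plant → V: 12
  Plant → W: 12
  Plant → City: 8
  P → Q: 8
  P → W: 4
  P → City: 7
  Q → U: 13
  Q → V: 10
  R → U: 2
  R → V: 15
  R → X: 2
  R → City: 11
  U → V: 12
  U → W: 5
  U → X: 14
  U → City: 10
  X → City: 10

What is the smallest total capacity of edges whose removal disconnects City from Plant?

15

Augment Plant→City: bottleneck 8, flow now 8.
Augment Plant→P→City: bottleneck 2, flow now 10.
Augment Plant→R→City: bottleneck 3, flow now 13.
Augment Plant→U→City: bottleneck 2, flow now 15.
No augmenting path remains; maximum flow = 15.
By max-flow min-cut, the minimum cut capacity equals the max flow.
In the residual graph, reachable from Plant: {Plant, V, W}.
Min-cut edges: Plant→P (2), Plant→R (3), Plant→U (2), Plant→City (8); capacity 2 + 3 + 2 + 8 = 15.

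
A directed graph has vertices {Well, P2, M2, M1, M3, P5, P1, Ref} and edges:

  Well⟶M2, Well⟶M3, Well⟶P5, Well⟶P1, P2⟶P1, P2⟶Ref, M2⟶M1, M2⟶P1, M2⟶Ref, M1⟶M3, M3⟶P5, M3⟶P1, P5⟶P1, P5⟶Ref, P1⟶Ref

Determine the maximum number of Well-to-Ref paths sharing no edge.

Assign every edge capacity 1; by Menger, the answer equals the max flow.
Path Well→M2→Ref (+1); total 1.
Path Well→P5→Ref (+1); total 2.
Path Well→P1→Ref (+1); total 3.
No residual Well→Ref path; max flow = 3.
Certifying cut of size 3: {P1→Ref, P5→Ref, Well→M2}.

3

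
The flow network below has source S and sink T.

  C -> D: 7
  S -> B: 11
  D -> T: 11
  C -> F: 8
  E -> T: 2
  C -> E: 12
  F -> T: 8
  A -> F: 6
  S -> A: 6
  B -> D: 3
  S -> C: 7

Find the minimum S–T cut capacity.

16

Augment S→A→F→T: bottleneck 6, flow now 6.
Augment S→B→D→T: bottleneck 3, flow now 9.
Augment S→C→D→T: bottleneck 7, flow now 16.
No augmenting path remains; maximum flow = 16.
By max-flow min-cut, the minimum cut capacity equals the max flow.
In the residual graph, reachable from S: {S, B}.
Min-cut edges: S→A (6), S→C (7), B→D (3); capacity 6 + 7 + 3 = 16.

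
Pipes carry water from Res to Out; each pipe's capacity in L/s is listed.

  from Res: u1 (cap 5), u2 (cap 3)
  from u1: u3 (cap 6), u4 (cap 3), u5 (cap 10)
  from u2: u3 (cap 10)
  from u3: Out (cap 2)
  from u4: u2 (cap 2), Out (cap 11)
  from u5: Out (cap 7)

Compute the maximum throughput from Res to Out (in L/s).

Augment Res→u1→u3→Out: bottleneck 2, flow now 2.
Augment Res→u1→u4→Out: bottleneck 3, flow now 5.
Augment Res→u2→u3→u1→u5→Out: bottleneck 2, flow now 7. (uses reverse residual edge)
No augmenting path remains; maximum flow = 7.
In the residual graph, reachable from Res: {Res, u2, u3}.
Min-cut edges: Res→u1 (5), u3→Out (2); capacity 5 + 2 = 7.
This cut is saturated, so no flow can exceed 7.

7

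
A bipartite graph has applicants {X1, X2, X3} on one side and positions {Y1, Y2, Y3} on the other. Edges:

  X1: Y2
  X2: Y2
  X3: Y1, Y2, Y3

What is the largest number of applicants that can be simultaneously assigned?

2

Unit-capacity flow: source→left, listed edges, right→sink; max matching = max flow.
Augmenting path X1→Y2 (+1); matched 1.
Augmenting path X3→Y1 (+1); matched 2.
No augmenting path remains; maximum matching = 2.
König certificate: {X3, Y2} is a vertex cover of size 2 (every listed pair touches it), so no matching can be larger.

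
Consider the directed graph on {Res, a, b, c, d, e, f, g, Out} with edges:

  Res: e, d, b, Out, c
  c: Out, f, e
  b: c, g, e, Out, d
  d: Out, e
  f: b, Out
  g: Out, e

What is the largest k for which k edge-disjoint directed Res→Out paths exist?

Assign every edge capacity 1; by Menger, the answer equals the max flow.
Path Res→Out (+1); total 1.
Path Res→b→Out (+1); total 2.
Path Res→c→Out (+1); total 3.
Path Res→d→Out (+1); total 4.
No residual Res→Out path; max flow = 4.
Certifying cut of size 4: {Res→Out, Res→b, Res→c, Res→d}.

4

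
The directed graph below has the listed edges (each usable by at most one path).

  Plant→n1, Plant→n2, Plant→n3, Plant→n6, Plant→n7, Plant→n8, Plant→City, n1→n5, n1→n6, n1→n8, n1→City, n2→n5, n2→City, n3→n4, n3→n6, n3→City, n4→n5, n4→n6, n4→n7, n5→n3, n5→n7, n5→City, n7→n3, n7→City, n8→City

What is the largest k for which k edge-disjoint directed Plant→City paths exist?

Assign every edge capacity 1; by Menger, the answer equals the max flow.
Path Plant→City (+1); total 1.
Path Plant→n1→City (+1); total 2.
Path Plant→n2→City (+1); total 3.
Path Plant→n3→City (+1); total 4.
Path Plant→n7→City (+1); total 5.
Path Plant→n8→City (+1); total 6.
No residual Plant→City path; max flow = 6.
Certifying cut of size 6: {Plant→City, Plant→n1, Plant→n2, Plant→n3, Plant→n7, Plant→n8}.

6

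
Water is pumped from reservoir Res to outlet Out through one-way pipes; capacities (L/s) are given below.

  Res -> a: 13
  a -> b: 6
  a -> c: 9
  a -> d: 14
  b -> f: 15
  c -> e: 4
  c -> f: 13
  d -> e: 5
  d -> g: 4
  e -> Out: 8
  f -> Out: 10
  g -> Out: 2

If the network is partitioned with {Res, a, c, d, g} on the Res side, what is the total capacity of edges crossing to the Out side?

Edges leaving {Res, a, c, d, g}: a→b (6), c→e (4), c→f (13), d→e (5), g→Out (2).
Cut capacity = 6 + 4 + 13 + 5 + 2 = 30.

30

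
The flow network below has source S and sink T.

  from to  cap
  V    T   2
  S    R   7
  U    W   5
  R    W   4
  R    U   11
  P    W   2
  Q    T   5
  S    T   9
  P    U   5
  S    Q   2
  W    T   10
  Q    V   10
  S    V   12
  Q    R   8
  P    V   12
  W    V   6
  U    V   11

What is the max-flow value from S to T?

20

Augment S→T: bottleneck 9, flow now 9.
Augment S→Q→T: bottleneck 2, flow now 11.
Augment S→V→T: bottleneck 2, flow now 13.
Augment S→R→W→T: bottleneck 4, flow now 17.
Augment S→R→U→W→T: bottleneck 3, flow now 20.
No augmenting path remains; maximum flow = 20.
In the residual graph, reachable from S: {S, V}.
Min-cut edges: S→Q (2), S→R (7), S→T (9), V→T (2); capacity 2 + 7 + 9 + 2 = 20.
This cut is saturated, so no flow can exceed 20.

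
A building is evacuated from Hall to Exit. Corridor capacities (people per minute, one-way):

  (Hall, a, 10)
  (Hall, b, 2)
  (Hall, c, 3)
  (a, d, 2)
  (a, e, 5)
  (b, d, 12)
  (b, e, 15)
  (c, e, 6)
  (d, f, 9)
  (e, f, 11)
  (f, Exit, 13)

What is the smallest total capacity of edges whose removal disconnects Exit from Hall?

Augment Hall→a→d→f→Exit: bottleneck 2, flow now 2.
Augment Hall→a→e→f→Exit: bottleneck 5, flow now 7.
Augment Hall→b→d→f→Exit: bottleneck 2, flow now 9.
Augment Hall→c→e→f→Exit: bottleneck 3, flow now 12.
No augmenting path remains; maximum flow = 12.
By max-flow min-cut, the minimum cut capacity equals the max flow.
In the residual graph, reachable from Hall: {Hall, a}.
Min-cut edges: Hall→b (2), Hall→c (3), a→d (2), a→e (5); capacity 2 + 3 + 2 + 5 = 12.

12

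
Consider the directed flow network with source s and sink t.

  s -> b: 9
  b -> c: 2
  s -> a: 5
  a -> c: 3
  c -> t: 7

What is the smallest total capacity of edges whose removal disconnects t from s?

Augment s→a→c→t: bottleneck 3, flow now 3.
Augment s→b→c→t: bottleneck 2, flow now 5.
No augmenting path remains; maximum flow = 5.
By max-flow min-cut, the minimum cut capacity equals the max flow.
In the residual graph, reachable from s: {s, a, b}.
Min-cut edges: a→c (3), b→c (2); capacity 3 + 2 = 5.

5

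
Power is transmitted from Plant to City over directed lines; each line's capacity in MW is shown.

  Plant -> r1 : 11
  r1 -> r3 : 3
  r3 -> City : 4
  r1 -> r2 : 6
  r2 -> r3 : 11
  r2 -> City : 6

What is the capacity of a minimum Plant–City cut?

Augment Plant→r1→r2→City: bottleneck 6, flow now 6.
Augment Plant→r1→r3→City: bottleneck 3, flow now 9.
No augmenting path remains; maximum flow = 9.
By max-flow min-cut, the minimum cut capacity equals the max flow.
In the residual graph, reachable from Plant: {Plant, r1}.
Min-cut edges: r1→r2 (6), r1→r3 (3); capacity 6 + 3 = 9.

9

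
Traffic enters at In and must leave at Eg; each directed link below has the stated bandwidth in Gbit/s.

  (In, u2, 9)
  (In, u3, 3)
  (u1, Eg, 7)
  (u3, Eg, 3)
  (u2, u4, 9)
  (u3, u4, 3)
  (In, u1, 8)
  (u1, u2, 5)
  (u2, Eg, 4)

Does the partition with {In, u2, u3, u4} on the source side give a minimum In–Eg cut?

No — its capacity is 15, but the minimum cut has capacity 14.

Given cut capacity: 8 + 4 + 3 = 15.
Augment In→u1→Eg: bottleneck 7, flow now 7.
Augment In→u2→Eg: bottleneck 4, flow now 11.
Augment In→u3→Eg: bottleneck 3, flow now 14.
No augmenting path remains; maximum flow = 14.
In the residual graph, reachable from In: {In, u1, u2, u4}.
Min-cut edges: In→u3 (3), u1→Eg (7), u2→Eg (4); capacity 3 + 7 + 4 = 14.
Cut capacity 15 exceeds the max flow 14, so it is not minimum.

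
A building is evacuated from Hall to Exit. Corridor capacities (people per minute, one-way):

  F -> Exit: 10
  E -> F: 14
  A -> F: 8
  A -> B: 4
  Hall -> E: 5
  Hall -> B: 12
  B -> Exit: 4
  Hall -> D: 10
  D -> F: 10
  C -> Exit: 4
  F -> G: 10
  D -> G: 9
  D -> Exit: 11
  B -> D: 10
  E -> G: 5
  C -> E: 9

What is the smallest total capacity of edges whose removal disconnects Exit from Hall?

Augment Hall→B→Exit: bottleneck 4, flow now 4.
Augment Hall→D→Exit: bottleneck 10, flow now 14.
Augment Hall→B→D→Exit: bottleneck 1, flow now 15.
Augment Hall→E→F→Exit: bottleneck 5, flow now 20.
Augment Hall→B→D→F→Exit: bottleneck 5, flow now 25.
No augmenting path remains; maximum flow = 25.
By max-flow min-cut, the minimum cut capacity equals the max flow.
In the residual graph, reachable from Hall: {Hall, B, D, E, F, G}.
Min-cut edges: B→Exit (4), D→Exit (11), F→Exit (10); capacity 4 + 11 + 10 = 25.

25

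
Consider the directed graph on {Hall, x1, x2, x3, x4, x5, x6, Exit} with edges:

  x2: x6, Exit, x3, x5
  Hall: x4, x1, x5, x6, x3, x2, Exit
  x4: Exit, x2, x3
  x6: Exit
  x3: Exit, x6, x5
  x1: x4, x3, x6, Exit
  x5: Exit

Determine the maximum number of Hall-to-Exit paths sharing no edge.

7

Assign every edge capacity 1; by Menger, the answer equals the max flow.
Path Hall→Exit (+1); total 1.
Path Hall→x1→Exit (+1); total 2.
Path Hall→x2→Exit (+1); total 3.
Path Hall→x3→Exit (+1); total 4.
Path Hall→x4→Exit (+1); total 5.
Path Hall→x5→Exit (+1); total 6.
Path Hall→x6→Exit (+1); total 7.
No residual Hall→Exit path; max flow = 7.
Certifying cut of size 7: {Hall→Exit, Hall→x1, Hall→x2, Hall→x3, Hall→x4, Hall→x5, Hall→x6}.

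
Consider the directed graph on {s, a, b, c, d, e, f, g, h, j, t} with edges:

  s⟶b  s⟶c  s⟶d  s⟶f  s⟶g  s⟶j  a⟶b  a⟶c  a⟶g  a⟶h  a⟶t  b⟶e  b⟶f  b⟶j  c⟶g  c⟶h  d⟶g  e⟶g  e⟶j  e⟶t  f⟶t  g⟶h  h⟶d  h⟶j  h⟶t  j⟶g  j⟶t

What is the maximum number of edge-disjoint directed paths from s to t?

Assign every edge capacity 1; by Menger, the answer equals the max flow.
Path s→f→t (+1); total 1.
Path s→j→t (+1); total 2.
Path s→b→e→t (+1); total 3.
Path s→c→h→t (+1); total 4.
No residual s→t path; max flow = 4.
Certifying cut of size 4: {h→t, j→t, s→b, s→f}.

4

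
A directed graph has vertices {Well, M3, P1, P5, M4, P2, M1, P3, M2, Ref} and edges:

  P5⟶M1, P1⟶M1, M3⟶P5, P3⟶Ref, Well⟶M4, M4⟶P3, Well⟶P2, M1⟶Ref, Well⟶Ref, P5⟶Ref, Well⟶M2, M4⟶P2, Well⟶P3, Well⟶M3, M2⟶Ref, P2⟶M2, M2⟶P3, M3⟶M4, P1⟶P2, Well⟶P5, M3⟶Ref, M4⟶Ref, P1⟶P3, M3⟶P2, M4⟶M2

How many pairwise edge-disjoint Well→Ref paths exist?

Assign every edge capacity 1; by Menger, the answer equals the max flow.
Path Well→Ref (+1); total 1.
Path Well→M3→Ref (+1); total 2.
Path Well→P5→Ref (+1); total 3.
Path Well→M4→Ref (+1); total 4.
Path Well→P3→Ref (+1); total 5.
Path Well→M2→Ref (+1); total 6.
No residual Well→Ref path; max flow = 6.
Certifying cut of size 6: {M2→Ref, P3→Ref, Well→M3, Well→M4, Well→P5, Well→Ref}.

6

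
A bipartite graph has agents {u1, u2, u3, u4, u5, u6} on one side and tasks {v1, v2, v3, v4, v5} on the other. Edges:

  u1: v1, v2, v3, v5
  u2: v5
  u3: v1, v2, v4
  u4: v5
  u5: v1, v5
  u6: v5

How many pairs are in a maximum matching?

Unit-capacity flow: source→left, listed edges, right→sink; max matching = max flow.
Augmenting path u1→v1 (+1); matched 1.
Augmenting path u2→v5 (+1); matched 2.
Augmenting path u3→v2 (+1); matched 3.
Augmenting path u5→v1→u1→v3 (+1); matched 4.
No augmenting path remains; maximum matching = 4.
König certificate: {u1, u3, u5, v5} is a vertex cover of size 4 (every listed pair touches it), so no matching can be larger.

4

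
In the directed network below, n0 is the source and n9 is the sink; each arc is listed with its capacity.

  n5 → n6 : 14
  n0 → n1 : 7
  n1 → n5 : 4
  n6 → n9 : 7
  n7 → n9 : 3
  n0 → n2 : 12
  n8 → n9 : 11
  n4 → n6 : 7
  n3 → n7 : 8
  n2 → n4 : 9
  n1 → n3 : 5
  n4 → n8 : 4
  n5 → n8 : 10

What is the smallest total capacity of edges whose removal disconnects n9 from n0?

Augment n0→n1→n3→n7→n9: bottleneck 3, flow now 3.
Augment n0→n1→n5→n6→n9: bottleneck 4, flow now 7.
Augment n0→n2→n4→n6→n9: bottleneck 3, flow now 10.
Augment n0→n2→n4→n8→n9: bottleneck 4, flow now 14.
Augment n0→n2→n4→n6→n5→n8→n9: bottleneck 2, flow now 16. (uses reverse residual edge)
No augmenting path remains; maximum flow = 16.
By max-flow min-cut, the minimum cut capacity equals the max flow.
In the residual graph, reachable from n0: {n0, n2}.
Min-cut edges: n0→n1 (7), n2→n4 (9); capacity 7 + 9 = 16.

16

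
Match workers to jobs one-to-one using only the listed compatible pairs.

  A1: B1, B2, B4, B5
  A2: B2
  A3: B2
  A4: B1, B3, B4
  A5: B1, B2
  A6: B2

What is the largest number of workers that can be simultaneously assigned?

Unit-capacity flow: source→left, listed edges, right→sink; max matching = max flow.
Augmenting path A1→B1 (+1); matched 1.
Augmenting path A2→B2 (+1); matched 2.
Augmenting path A4→B3 (+1); matched 3.
Augmenting path A5→B1→A1→B4 (+1); matched 4.
No augmenting path remains; maximum matching = 4.
König certificate: {A1, A4, A5, B2} is a vertex cover of size 4 (every listed pair touches it), so no matching can be larger.

4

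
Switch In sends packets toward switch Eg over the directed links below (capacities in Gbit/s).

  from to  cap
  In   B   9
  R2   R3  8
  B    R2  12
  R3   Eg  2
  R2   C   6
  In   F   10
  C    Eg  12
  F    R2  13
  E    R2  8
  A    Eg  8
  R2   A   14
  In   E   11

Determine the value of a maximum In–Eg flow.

16

Augment In→F→R2→A→Eg: bottleneck 8, flow now 8.
Augment In→F→R2→C→Eg: bottleneck 2, flow now 10.
Augment In→B→R2→C→Eg: bottleneck 4, flow now 14.
Augment In→B→R2→R3→Eg: bottleneck 2, flow now 16.
No augmenting path remains; maximum flow = 16.
In the residual graph, reachable from In: {In, F, B, E, R2, A, R3}.
Min-cut edges: R2→C (6), A→Eg (8), R3→Eg (2); capacity 6 + 8 + 2 = 16.
This cut is saturated, so no flow can exceed 16.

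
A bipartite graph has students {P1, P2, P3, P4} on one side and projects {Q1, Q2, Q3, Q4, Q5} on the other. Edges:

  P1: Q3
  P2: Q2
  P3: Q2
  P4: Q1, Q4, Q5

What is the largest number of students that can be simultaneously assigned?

Unit-capacity flow: source→left, listed edges, right→sink; max matching = max flow.
Augmenting path P1→Q3 (+1); matched 1.
Augmenting path P2→Q2 (+1); matched 2.
Augmenting path P4→Q1 (+1); matched 3.
No augmenting path remains; maximum matching = 3.
König certificate: {P1, P4, Q2} is a vertex cover of size 3 (every listed pair touches it), so no matching can be larger.

3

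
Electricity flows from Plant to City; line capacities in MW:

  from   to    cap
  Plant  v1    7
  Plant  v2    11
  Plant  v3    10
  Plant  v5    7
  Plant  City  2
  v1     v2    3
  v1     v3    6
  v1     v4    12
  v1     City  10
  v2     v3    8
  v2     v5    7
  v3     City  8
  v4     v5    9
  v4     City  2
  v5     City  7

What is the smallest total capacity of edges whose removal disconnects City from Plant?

Augment Plant→City: bottleneck 2, flow now 2.
Augment Plant→v1→City: bottleneck 7, flow now 9.
Augment Plant→v3→City: bottleneck 8, flow now 17.
Augment Plant→v5→City: bottleneck 7, flow now 24.
No augmenting path remains; maximum flow = 24.
By max-flow min-cut, the minimum cut capacity equals the max flow.
In the residual graph, reachable from Plant: {Plant, v2, v3, v5}.
Min-cut edges: Plant→v1 (7), Plant→City (2), v3→City (8), v5→City (7); capacity 7 + 2 + 8 + 7 = 24.

24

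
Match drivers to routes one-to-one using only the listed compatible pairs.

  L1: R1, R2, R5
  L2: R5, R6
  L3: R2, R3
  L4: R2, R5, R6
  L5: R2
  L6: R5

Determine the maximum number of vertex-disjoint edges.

Unit-capacity flow: source→left, listed edges, right→sink; max matching = max flow.
Augmenting path L1→R1 (+1); matched 1.
Augmenting path L2→R5 (+1); matched 2.
Augmenting path L3→R2 (+1); matched 3.
Augmenting path L4→R6 (+1); matched 4.
Augmenting path L5→R2→L3→R3 (+1); matched 5.
No augmenting path remains; maximum matching = 5.
König certificate: {L1, L3, R2, R5, R6} is a vertex cover of size 5 (every listed pair touches it), so no matching can be larger.

5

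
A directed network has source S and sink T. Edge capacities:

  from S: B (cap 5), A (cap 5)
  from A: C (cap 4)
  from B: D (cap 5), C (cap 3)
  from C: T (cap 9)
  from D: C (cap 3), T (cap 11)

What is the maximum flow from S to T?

9

Augment S→A→C→T: bottleneck 4, flow now 4.
Augment S→B→C→T: bottleneck 3, flow now 7.
Augment S→B→D→T: bottleneck 2, flow now 9.
No augmenting path remains; maximum flow = 9.
In the residual graph, reachable from S: {S, A}.
Min-cut edges: S→B (5), A→C (4); capacity 5 + 4 = 9.
This cut is saturated, so no flow can exceed 9.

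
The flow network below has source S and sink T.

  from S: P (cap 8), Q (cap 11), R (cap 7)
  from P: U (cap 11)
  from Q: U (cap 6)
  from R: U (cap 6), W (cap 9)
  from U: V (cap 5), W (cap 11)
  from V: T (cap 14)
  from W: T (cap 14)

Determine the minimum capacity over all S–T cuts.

Augment S→R→W→T: bottleneck 7, flow now 7.
Augment S→P→U→V→T: bottleneck 5, flow now 12.
Augment S→P→U→W→T: bottleneck 3, flow now 15.
Augment S→Q→U→W→T: bottleneck 4, flow now 19.
No augmenting path remains; maximum flow = 19.
By max-flow min-cut, the minimum cut capacity equals the max flow.
In the residual graph, reachable from S: {S, P, Q, R, U, W}.
Min-cut edges: U→V (5), W→T (14); capacity 5 + 14 = 19.

19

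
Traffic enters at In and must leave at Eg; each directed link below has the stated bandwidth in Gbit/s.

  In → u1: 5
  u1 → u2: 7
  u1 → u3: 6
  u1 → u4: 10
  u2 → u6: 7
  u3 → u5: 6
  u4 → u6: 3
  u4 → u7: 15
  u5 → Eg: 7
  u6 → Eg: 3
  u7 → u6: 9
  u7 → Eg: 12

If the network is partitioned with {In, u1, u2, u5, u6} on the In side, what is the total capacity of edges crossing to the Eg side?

Edges leaving {In, u1, u2, u5, u6}: u1→u3 (6), u1→u4 (10), u5→Eg (7), u6→Eg (3).
Cut capacity = 6 + 10 + 7 + 3 = 26.

26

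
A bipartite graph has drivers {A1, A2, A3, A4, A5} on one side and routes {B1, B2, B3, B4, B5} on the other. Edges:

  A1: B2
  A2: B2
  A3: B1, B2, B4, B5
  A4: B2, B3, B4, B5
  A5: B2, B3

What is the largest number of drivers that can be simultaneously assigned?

Unit-capacity flow: source→left, listed edges, right→sink; max matching = max flow.
Augmenting path A1→B2 (+1); matched 1.
Augmenting path A3→B1 (+1); matched 2.
Augmenting path A4→B3 (+1); matched 3.
Augmenting path A5→B3→A4→B4 (+1); matched 4.
No augmenting path remains; maximum matching = 4.
König certificate: {A3, A4, A5, B2} is a vertex cover of size 4 (every listed pair touches it), so no matching can be larger.

4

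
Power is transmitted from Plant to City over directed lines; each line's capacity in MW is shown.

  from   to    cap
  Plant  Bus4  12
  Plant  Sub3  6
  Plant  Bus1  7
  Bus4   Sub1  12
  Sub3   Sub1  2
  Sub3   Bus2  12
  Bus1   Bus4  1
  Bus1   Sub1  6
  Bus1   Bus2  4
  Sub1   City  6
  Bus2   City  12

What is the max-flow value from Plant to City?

16

Augment Plant→Bus4→Sub1→City: bottleneck 6, flow now 6.
Augment Plant→Sub3→Bus2→City: bottleneck 6, flow now 12.
Augment Plant→Bus1→Bus2→City: bottleneck 4, flow now 16.
No augmenting path remains; maximum flow = 16.
In the residual graph, reachable from Plant: {Plant, Bus4, Bus1, Sub1}.
Min-cut edges: Plant→Sub3 (6), Bus1→Bus2 (4), Sub1→City (6); capacity 6 + 4 + 6 = 16.
This cut is saturated, so no flow can exceed 16.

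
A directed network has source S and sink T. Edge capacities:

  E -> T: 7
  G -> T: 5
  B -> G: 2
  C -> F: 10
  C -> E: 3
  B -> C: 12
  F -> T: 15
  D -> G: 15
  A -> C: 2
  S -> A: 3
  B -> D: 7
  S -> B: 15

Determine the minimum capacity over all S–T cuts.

17

Augment S→B→G→T: bottleneck 2, flow now 2.
Augment S→A→C→E→T: bottleneck 2, flow now 4.
Augment S→B→C→E→T: bottleneck 1, flow now 5.
Augment S→B→C→F→T: bottleneck 10, flow now 15.
Augment S→B→D→G→T: bottleneck 2, flow now 17.
No augmenting path remains; maximum flow = 17.
By max-flow min-cut, the minimum cut capacity equals the max flow.
In the residual graph, reachable from S: {S, A}.
Min-cut edges: S→B (15), A→C (2); capacity 15 + 2 = 17.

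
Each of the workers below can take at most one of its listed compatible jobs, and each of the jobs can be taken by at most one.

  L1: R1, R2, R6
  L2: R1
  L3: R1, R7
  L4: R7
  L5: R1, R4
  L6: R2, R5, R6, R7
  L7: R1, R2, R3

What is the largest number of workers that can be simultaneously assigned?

Unit-capacity flow: source→left, listed edges, right→sink; max matching = max flow.
Augmenting path L1→R1 (+1); matched 1.
Augmenting path L3→R7 (+1); matched 2.
Augmenting path L5→R4 (+1); matched 3.
Augmenting path L6→R2 (+1); matched 4.
Augmenting path L7→R3 (+1); matched 5.
Augmenting path L2→R1→L1→R6 (+1); matched 6.
No augmenting path remains; maximum matching = 6.
König certificate: {L1, L5, L6, L7, R1, R7} is a vertex cover of size 6 (every listed pair touches it), so no matching can be larger.

6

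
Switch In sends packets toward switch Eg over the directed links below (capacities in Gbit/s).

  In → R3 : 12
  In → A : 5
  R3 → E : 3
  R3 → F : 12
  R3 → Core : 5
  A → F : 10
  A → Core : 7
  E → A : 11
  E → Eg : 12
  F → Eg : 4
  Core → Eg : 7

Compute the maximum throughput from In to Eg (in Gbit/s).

14

Augment In→R3→E→Eg: bottleneck 3, flow now 3.
Augment In→R3→F→Eg: bottleneck 4, flow now 7.
Augment In→R3→Core→Eg: bottleneck 5, flow now 12.
Augment In→A→Core→Eg: bottleneck 2, flow now 14.
No augmenting path remains; maximum flow = 14.
In the residual graph, reachable from In: {In, R3, A, F, Core}.
Min-cut edges: R3→E (3), F→Eg (4), Core→Eg (7); capacity 3 + 4 + 7 = 14.
This cut is saturated, so no flow can exceed 14.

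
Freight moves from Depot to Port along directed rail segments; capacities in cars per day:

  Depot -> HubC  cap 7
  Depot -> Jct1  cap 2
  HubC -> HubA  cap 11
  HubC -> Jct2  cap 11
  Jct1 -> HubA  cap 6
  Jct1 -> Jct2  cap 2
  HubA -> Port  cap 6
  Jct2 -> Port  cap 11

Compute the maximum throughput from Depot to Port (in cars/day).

9

Augment Depot→HubC→HubA→Port: bottleneck 6, flow now 6.
Augment Depot→HubC→Jct2→Port: bottleneck 1, flow now 7.
Augment Depot→Jct1→Jct2→Port: bottleneck 2, flow now 9.
No augmenting path remains; maximum flow = 9.
In the residual graph, reachable from Depot: {Depot}.
Min-cut edges: Depot→HubC (7), Depot→Jct1 (2); capacity 7 + 2 = 9.
This cut is saturated, so no flow can exceed 9.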